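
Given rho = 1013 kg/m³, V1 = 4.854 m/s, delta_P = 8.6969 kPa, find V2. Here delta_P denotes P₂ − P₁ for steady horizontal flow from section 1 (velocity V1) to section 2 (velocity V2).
Formula: \Delta P = \frac{1}{2} \rho (V_1^2 - V_2^2)
Substituting knowns: 8.6969 = 0.5·1013·(4.854² − V2²)/1000
Solving for V2: V2 = √(4.854² − 2·(8.6969·1000)/1013) = 2.528 m/s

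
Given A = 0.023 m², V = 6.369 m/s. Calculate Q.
Formula: Q = A V
Q = 0.023·6.369·1000 = 146.5 L/s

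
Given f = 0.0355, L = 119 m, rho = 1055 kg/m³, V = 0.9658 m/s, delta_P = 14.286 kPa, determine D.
Formula: \Delta P = f \frac{L}{D} \frac{\rho V^2}{2}
Substituting knowns: 14.286 = 0.0355·(119/D)·0.5·1055·0.9658²/1000
Solving for D: D = 0.0355·119·0.5·1055·0.9658²/(14.286·1000) = 0.1455 m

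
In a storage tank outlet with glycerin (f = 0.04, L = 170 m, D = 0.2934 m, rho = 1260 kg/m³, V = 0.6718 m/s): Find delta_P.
Formula: \Delta P = f \frac{L}{D} \frac{\rho V^2}{2}
delta_P = 0.04·(170/0.2934)·0.5·1260·0.6718²/1000 = 6.59 kPa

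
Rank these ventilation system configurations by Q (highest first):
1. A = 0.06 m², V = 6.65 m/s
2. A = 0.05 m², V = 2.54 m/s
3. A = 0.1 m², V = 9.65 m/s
Case 1: Q = 399 L/s
Case 2: Q = 127 L/s
Case 3: Q = 965 L/s
Ranking (highest first): 3, 1, 2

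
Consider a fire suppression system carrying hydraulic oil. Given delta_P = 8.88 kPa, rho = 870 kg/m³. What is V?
Formula: V = \sqrt{\frac{2 \Delta P}{\rho}}
V = √(2·(8.88·1000)/870) = 4.518 m/s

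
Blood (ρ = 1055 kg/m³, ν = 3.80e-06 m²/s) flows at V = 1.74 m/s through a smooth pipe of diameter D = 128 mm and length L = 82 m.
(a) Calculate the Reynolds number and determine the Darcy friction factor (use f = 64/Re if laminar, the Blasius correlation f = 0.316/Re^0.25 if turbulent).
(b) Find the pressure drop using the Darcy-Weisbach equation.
(a) Re = V·D/ν = 1.74·0.128/3.80e-06 = 58611 → turbulent (Re > 4000); f = 0.316/Re^0.25 = 0.316/58611^0.25 = 0.020309
(b) Darcy-Weisbach: ΔP = f·(L/D)·½ρV²/1000 = 0.020309·(82/0.128)·½·1055·1.74²/1000 = 20.78 kPa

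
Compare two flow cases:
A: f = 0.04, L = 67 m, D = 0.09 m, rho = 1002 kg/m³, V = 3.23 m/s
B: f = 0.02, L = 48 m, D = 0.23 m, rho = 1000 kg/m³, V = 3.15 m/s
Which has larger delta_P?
delta_P(A) = 155.6 kPa, delta_P(B) = 20.71 kPa. Answer: A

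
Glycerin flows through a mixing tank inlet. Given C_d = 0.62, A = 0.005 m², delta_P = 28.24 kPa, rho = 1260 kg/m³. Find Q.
Formula: Q = C_d A \sqrt{\frac{2 \Delta P}{\rho}}
Q = 0.62·0.005·√(2·(28.24·1000)/1260)·1000 = 20.76 L/s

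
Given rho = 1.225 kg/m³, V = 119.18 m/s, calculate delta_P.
Formula: V = \sqrt{\frac{2 \Delta P}{\rho}}
Substituting knowns: 119.18 = √(2·(delta_P·1000)/1.225)
Solving for delta_P: delta_P = 119.18²·1.225/2/1000 = 8.7 kPa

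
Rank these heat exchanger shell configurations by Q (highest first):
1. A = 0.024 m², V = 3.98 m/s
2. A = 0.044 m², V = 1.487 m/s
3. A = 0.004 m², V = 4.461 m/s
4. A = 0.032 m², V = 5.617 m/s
Case 1: Q = 95.52 L/s
Case 2: Q = 65.43 L/s
Case 3: Q = 17.84 L/s
Case 4: Q = 179.7 L/s
Ranking (highest first): 4, 1, 2, 3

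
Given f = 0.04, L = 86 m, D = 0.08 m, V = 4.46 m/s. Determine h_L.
Formula: h_L = f \frac{L}{D} \frac{V^2}{2g}
h_L = 0.04·(86/0.08)·4.46²/(2·9.81) = 43.6 m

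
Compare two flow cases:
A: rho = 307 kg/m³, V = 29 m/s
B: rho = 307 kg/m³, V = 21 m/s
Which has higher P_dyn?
P_dyn(A) = 129.1 kPa, P_dyn(B) = 67.69 kPa. Answer: A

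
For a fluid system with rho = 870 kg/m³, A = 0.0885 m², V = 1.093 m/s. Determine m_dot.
Formula: \dot{m} = \rho A V
m_dot = 870·0.0885·1.093 = 84.16 kg/s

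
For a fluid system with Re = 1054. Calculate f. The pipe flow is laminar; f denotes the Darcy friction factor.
Formula: f = \frac{64}{Re}
f = 64/1054 = 0.06072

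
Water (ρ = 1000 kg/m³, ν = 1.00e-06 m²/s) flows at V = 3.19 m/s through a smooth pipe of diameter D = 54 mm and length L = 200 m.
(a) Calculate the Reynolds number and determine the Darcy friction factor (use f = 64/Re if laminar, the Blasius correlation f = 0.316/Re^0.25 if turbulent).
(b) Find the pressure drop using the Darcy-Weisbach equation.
(a) Re = V·D/ν = 3.19·0.054/1.00e-06 = 172260 → turbulent (Re > 4000); f = 0.316/Re^0.25 = 0.316/172260^0.25 = 0.015511 (Blasius is strictly valid for Re ≲ 1e5; used here as the smooth-pipe estimate the problem specifies)
(b) Darcy-Weisbach: ΔP = f·(L/D)·½ρV²/1000 = 0.015511·(200/0.054)·½·1000·3.19²/1000 = 292.3 kPa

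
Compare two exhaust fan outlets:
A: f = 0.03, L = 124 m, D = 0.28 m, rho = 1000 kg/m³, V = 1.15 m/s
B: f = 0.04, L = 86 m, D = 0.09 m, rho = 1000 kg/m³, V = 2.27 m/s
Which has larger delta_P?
delta_P(A) = 8.785 kPa, delta_P(B) = 98.48 kPa. Answer: B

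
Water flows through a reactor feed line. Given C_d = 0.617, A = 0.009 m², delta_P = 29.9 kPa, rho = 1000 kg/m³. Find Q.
Formula: Q = C_d A \sqrt{\frac{2 \Delta P}{\rho}}
Q = 0.617·0.009·√(2·(29.9·1000)/1000)·1000 = 42.94 L/s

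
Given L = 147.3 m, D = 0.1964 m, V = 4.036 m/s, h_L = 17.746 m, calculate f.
Formula: h_L = f \frac{L}{D} \frac{V^2}{2g}
Substituting knowns: 17.746 = f·(147.3/0.1964)·4.036²/(2·9.81)
Solving for f: f = 17.746·2·9.81/((147.3/0.1964)·4.036²) = 0.0285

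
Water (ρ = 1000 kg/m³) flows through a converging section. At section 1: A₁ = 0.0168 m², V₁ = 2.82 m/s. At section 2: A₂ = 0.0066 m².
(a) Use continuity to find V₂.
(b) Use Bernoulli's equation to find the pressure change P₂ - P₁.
(a) Continuity: A₁V₁=A₂V₂ -> V₂=A₁V₁/A₂=0.0168*2.82/0.0066=7.18 m/s
(b) Bernoulli: P₂-P₁=0.5*rho*(V₁^2-V₂^2)/1000=0.5*1000*(2.82^2-7.18^2)/1000=-21.8 kPa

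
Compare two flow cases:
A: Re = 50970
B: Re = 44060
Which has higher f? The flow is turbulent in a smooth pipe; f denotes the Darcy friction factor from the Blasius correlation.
f(A) = 0.02103, f(B) = 0.02181. Answer: B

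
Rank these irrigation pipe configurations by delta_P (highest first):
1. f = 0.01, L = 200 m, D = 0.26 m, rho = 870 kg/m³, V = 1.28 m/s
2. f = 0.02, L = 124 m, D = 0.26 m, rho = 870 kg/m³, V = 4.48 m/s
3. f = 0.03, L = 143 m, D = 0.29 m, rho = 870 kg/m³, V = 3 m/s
Case 1: delta_P = 5.482 kPa
Case 2: delta_P = 83.28 kPa
Case 3: delta_P = 57.91 kPa
Ranking (highest first): 2, 3, 1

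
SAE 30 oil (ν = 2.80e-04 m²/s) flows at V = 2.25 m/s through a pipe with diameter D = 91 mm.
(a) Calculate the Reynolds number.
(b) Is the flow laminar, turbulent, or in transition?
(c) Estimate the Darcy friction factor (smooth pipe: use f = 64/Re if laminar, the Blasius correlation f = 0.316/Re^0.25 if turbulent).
(a) Re = V·D/ν = 2.25·0.091/2.80e-04 = 731.25
(b) Flow regime: laminar (Re < 2300)
(c) Friction factor: f = 64/Re = 64/731.25 = 0.08752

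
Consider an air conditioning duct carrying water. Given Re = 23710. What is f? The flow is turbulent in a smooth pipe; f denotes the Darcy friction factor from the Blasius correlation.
Formula: f = \frac{0.316}{Re^{0.25}}
f = 0.316/23710^0.25 = 0.02547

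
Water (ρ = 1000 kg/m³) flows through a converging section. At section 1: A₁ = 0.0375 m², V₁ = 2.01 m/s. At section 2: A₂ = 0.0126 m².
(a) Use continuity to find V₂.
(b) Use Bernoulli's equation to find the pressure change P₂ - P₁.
(a) Continuity: A₁V₁=A₂V₂ -> V₂=A₁V₁/A₂=0.0375*2.01/0.0126=5.98 m/s
(b) Bernoulli: P₂-P₁=0.5*rho*(V₁^2-V₂^2)/1000=0.5*1000*(2.01^2-5.98^2)/1000=-15.86 kPa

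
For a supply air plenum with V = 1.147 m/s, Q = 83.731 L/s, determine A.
Formula: Q = A V
Substituting knowns: 83.731 = A·1.147·1000
Solving for A: A = (83.731/1000)/1.147 = 0.073 m²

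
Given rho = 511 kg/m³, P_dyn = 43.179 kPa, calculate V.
Formula: P_{dyn} = \frac{1}{2} \rho V^2
Substituting knowns: 43.179 = 0.5·511·V²/1000
Solving for V: V = √(2·(43.179·1000)/511) = 13 m/s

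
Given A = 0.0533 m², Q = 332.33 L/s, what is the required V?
Formula: Q = A V
Substituting knowns: 332.33 = 0.0533·V·1000
Solving for V: V = (332.33/1000)/0.0533 = 6.235 m/s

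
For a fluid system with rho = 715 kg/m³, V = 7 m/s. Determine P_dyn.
Formula: P_{dyn} = \frac{1}{2} \rho V^2
P_dyn = 0.5·715·7²/1000 = 17.52 kPa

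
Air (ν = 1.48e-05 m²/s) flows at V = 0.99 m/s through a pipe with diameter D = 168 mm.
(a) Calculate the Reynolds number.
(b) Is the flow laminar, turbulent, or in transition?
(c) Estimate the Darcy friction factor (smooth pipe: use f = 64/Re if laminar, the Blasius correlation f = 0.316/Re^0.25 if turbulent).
(a) Re = V·D/ν = 0.99·0.168/1.48e-05 = 11238
(b) Flow regime: turbulent (Re > 4000)
(c) Friction factor: f = 0.316/Re^0.25 = 0.316/11238^0.25 = 0.03069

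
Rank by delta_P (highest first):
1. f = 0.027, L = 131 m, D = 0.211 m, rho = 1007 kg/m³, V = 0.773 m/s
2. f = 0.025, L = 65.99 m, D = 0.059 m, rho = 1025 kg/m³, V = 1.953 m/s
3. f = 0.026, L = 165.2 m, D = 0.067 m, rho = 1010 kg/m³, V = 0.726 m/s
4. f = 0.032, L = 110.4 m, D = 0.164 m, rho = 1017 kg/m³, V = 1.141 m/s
Case 1: delta_P = 5.043 kPa
Case 2: delta_P = 54.66 kPa
Case 3: delta_P = 17.06 kPa
Case 4: delta_P = 14.26 kPa
Ranking (highest first): 2, 3, 4, 1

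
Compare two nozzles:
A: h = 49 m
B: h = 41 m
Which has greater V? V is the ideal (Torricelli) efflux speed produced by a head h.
V(A) = 31.01 m/s, V(B) = 28.36 m/s. Answer: A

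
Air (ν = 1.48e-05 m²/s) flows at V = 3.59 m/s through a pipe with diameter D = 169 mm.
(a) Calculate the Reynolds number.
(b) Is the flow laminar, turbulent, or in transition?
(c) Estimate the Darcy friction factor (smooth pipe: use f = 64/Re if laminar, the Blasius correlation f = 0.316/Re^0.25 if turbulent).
(a) Re = V·D/ν = 3.59·0.169/1.48e-05 = 40994
(b) Flow regime: turbulent (Re > 4000)
(c) Friction factor: f = 0.316/Re^0.25 = 0.316/40994^0.25 = 0.02221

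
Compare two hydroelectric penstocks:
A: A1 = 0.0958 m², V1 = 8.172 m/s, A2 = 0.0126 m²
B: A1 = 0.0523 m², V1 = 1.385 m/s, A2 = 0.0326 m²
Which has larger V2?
V2(A) = 62.13 m/s, V2(B) = 2.222 m/s. Answer: A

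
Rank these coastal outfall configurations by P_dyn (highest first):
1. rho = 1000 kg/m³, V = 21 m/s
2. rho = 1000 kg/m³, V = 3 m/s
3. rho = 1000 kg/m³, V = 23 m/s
Case 1: P_dyn = 220.5 kPa
Case 2: P_dyn = 4.5 kPa
Case 3: P_dyn = 264.5 kPa
Ranking (highest first): 3, 1, 2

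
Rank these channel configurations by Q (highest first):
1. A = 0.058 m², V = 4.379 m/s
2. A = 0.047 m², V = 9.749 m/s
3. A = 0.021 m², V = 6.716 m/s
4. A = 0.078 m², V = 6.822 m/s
Case 1: Q = 254 L/s
Case 2: Q = 458.2 L/s
Case 3: Q = 141 L/s
Case 4: Q = 532.1 L/s
Ranking (highest first): 4, 2, 1, 3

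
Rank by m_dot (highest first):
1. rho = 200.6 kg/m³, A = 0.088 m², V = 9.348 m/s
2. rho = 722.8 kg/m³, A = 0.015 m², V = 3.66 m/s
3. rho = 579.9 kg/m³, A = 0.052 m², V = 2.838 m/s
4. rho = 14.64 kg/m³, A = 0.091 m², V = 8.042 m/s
Case 1: m_dot = 165 kg/s
Case 2: m_dot = 39.68 kg/s
Case 3: m_dot = 85.58 kg/s
Case 4: m_dot = 10.71 kg/s
Ranking (highest first): 1, 3, 2, 4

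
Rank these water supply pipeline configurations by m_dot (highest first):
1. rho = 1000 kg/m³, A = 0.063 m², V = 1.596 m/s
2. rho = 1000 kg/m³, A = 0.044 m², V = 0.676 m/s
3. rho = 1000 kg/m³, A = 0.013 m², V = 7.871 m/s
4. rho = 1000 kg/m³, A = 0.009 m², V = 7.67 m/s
Case 1: m_dot = 100.5 kg/s
Case 2: m_dot = 29.74 kg/s
Case 3: m_dot = 102.3 kg/s
Case 4: m_dot = 69.03 kg/s
Ranking (highest first): 3, 1, 4, 2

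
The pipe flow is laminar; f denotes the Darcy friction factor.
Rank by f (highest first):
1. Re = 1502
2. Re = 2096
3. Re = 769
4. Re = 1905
Case 1: f = 0.04261
Case 2: f = 0.03053
Case 3: f = 0.08322
Case 4: f = 0.0336
Ranking (highest first): 3, 1, 4, 2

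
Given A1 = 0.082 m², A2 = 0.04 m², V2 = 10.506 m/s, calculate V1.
Formula: V_2 = \frac{A_1 V_1}{A_2}
Substituting knowns: 10.506 = 0.082·V1/0.04
Solving for V1: V1 = 10.506·0.04/0.082 = 5.125 m/s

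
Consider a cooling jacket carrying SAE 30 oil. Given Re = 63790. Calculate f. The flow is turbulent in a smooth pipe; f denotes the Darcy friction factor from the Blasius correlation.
Formula: f = \frac{0.316}{Re^{0.25}}
f = 0.316/63790^0.25 = 0.01988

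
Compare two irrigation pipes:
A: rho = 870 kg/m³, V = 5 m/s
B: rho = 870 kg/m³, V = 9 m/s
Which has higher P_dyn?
P_dyn(A) = 10.88 kPa, P_dyn(B) = 35.23 kPa. Answer: B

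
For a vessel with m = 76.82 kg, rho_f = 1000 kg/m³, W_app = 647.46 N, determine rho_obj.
Formula: W_{app} = mg\left(1 - \frac{\rho_f}{\rho_{obj}}\right)
Substituting knowns: 647.46 = 76.82·9.81·(1 − 1000/rho_obj)
Solving for rho_obj: rho_obj = 1000/(1 − 647.46/(76.82·9.81)) = 7100 kg/m³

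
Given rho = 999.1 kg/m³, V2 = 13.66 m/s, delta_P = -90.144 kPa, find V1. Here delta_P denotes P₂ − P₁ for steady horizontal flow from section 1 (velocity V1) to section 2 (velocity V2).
Formula: \Delta P = \frac{1}{2} \rho (V_1^2 - V_2^2)
Substituting knowns: -90.144 = 0.5·999.1·(V1² − 13.66²)/1000
Solving for V1: V1 = √(13.66² + 2·(-90.144·1000)/999.1) = 2.479 m/s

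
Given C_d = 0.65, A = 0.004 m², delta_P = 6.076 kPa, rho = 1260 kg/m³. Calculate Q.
Formula: Q = C_d A \sqrt{\frac{2 \Delta P}{\rho}}
Q = 0.65·0.004·√(2·(6.076·1000)/1260)·1000 = 8.074 L/s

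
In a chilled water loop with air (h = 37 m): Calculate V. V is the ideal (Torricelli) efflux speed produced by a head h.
Formula: V = \sqrt{2 g h}
V = √(2·9.81·37) = 26.94 m/s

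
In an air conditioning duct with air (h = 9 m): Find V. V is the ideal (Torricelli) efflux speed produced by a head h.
Formula: V = \sqrt{2 g h}
V = √(2·9.81·9) = 13.29 m/s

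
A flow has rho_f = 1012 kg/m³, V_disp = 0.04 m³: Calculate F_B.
Formula: F_B = \rho_f g V_{disp}
F_B = 1012·9.81·0.04 = 397.1 N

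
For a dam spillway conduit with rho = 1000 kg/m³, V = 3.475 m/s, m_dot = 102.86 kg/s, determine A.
Formula: \dot{m} = \rho A V
Substituting knowns: 102.86 = 1000·A·3.475
Solving for A: A = 102.86/(1000·3.475) = 0.0296 m²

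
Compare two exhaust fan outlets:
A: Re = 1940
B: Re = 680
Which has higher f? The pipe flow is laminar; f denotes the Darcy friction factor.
f(A) = 0.03299, f(B) = 0.09412. Answer: B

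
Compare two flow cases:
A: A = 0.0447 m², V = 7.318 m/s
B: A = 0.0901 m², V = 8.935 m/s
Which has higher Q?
Q(A) = 327.1 L/s, Q(B) = 805 L/s. Answer: B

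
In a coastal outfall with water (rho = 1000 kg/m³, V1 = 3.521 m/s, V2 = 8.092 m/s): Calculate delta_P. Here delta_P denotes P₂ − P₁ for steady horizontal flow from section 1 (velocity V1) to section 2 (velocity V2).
Formula: \Delta P = \frac{1}{2} \rho (V_1^2 - V_2^2)
delta_P = 0.5·1000·(3.521² − 8.092²)/1000 = -26.54 kPa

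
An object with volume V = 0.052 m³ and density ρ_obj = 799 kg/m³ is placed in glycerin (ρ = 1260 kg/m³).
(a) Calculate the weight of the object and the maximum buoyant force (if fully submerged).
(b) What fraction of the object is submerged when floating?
(a) W=rho_obj*g*V=799*9.81*0.052=407.6 N; F_B(max)=rho*g*V=1260*9.81*0.052=642.8 N
(b) Floating fraction=rho_obj/rho=799/1260=0.634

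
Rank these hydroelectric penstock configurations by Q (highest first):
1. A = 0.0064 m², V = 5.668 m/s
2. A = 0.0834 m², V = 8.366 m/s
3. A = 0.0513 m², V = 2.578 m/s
Case 1: Q = 36.28 L/s
Case 2: Q = 697.7 L/s
Case 3: Q = 132.3 L/s
Ranking (highest first): 2, 3, 1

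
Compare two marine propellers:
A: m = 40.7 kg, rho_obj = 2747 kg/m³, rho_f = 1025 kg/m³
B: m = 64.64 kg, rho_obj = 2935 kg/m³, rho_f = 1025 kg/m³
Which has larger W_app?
W_app(A) = 250.3 N, W_app(B) = 412.7 N. Answer: B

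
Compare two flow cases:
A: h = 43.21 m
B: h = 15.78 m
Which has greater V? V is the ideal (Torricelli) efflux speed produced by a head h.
V(A) = 29.12 m/s, V(B) = 17.6 m/s. Answer: A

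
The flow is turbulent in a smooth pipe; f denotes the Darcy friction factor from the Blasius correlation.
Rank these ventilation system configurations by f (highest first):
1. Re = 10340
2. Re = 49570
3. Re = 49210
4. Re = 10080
Case 1: f = 0.03134
Case 2: f = 0.02118
Case 3: f = 0.02122
Case 4: f = 0.03154
Ranking (highest first): 4, 1, 3, 2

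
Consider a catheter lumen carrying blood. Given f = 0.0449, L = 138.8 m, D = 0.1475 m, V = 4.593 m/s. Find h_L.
Formula: h_L = f \frac{L}{D} \frac{V^2}{2g}
h_L = 0.0449·(138.8/0.1475)·4.593²/(2·9.81) = 45.43 m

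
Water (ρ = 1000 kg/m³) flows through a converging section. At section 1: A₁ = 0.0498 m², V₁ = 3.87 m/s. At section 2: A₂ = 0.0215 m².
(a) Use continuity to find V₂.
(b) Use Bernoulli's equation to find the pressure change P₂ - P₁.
(a) Continuity: A₁V₁=A₂V₂ -> V₂=A₁V₁/A₂=0.0498*3.87/0.0215=8.96 m/s
(b) Bernoulli: P₂-P₁=0.5*rho*(V₁^2-V₂^2)/1000=0.5*1000*(3.87^2-8.96^2)/1000=-32.65 kPa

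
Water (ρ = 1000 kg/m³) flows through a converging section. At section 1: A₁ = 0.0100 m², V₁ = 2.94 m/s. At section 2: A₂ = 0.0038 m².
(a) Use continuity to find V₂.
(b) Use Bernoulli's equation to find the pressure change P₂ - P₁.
(a) Continuity: A₁V₁=A₂V₂ -> V₂=A₁V₁/A₂=0.0100*2.94/0.0038=7.74 m/s
(b) Bernoulli: P₂-P₁=0.5*rho*(V₁^2-V₂^2)/1000=0.5*1000*(2.94^2-7.74^2)/1000=-25.63 kPa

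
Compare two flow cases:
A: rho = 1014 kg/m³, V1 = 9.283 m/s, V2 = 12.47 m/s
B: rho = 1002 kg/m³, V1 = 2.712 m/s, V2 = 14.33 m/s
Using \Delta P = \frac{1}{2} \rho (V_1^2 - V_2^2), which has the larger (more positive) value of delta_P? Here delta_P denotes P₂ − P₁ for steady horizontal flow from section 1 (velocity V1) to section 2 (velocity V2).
delta_P(A) = -35.15 kPa, delta_P(B) = -99.19 kPa. Answer: A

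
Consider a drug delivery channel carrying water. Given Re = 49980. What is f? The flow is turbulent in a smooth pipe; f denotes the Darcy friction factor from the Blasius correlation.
Formula: f = \frac{0.316}{Re^{0.25}}
f = 0.316/49980^0.25 = 0.02113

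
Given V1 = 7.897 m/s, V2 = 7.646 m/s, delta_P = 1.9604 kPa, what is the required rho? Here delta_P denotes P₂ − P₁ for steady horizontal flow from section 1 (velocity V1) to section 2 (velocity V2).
Formula: \Delta P = \frac{1}{2} \rho (V_1^2 - V_2^2)
Substituting knowns: 1.9604 = 0.5·rho·(7.897² − 7.646²)/1000
Solving for rho: rho = 2·(1.9604·1000)/(7.897² − 7.646²) = 1005 kg/m³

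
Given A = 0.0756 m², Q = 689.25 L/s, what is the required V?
Formula: Q = A V
Substituting knowns: 689.25 = 0.0756·V·1000
Solving for V: V = (689.25/1000)/0.0756 = 9.117 m/s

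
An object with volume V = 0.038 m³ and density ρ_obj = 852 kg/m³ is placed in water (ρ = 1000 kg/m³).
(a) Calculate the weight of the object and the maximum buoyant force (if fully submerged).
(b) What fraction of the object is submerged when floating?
(a) W=rho_obj*g*V=852*9.81*0.038=317.6 N; F_B(max)=rho*g*V=1000*9.81*0.038=372.8 N
(b) Floating fraction=rho_obj/rho=852/1000=0.852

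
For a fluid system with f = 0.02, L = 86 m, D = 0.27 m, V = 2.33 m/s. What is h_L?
Formula: h_L = f \frac{L}{D} \frac{V^2}{2g}
h_L = 0.02·(86/0.27)·2.33²/(2·9.81) = 1.763 m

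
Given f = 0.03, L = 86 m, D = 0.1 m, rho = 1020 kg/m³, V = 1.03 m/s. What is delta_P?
Formula: \Delta P = f \frac{L}{D} \frac{\rho V^2}{2}
delta_P = 0.03·(86/0.1)·0.5·1020·1.03²/1000 = 13.96 kPa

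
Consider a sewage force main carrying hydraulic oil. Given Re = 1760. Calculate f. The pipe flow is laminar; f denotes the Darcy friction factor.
Formula: f = \frac{64}{Re}
f = 64/1760 = 0.03636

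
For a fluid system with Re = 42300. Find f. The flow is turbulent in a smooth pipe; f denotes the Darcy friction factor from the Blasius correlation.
Formula: f = \frac{0.316}{Re^{0.25}}
f = 0.316/42300^0.25 = 0.02203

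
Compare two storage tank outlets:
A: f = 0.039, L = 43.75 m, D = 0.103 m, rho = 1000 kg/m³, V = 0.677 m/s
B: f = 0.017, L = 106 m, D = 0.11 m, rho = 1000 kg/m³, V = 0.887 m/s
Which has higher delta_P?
delta_P(A) = 3.796 kPa, delta_P(B) = 6.444 kPa. Answer: B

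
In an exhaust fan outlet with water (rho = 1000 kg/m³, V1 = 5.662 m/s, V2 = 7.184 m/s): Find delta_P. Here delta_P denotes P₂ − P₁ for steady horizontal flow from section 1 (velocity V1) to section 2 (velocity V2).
Formula: \Delta P = \frac{1}{2} \rho (V_1^2 - V_2^2)
delta_P = 0.5·1000·(5.662² − 7.184²)/1000 = -9.776 kPa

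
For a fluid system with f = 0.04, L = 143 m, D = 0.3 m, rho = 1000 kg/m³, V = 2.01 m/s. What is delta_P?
Formula: \Delta P = f \frac{L}{D} \frac{\rho V^2}{2}
delta_P = 0.04·(143/0.3)·0.5·1000·2.01²/1000 = 38.52 kPa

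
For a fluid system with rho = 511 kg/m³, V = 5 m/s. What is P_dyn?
Formula: P_{dyn} = \frac{1}{2} \rho V^2
P_dyn = 0.5·511·5²/1000 = 6.388 kPa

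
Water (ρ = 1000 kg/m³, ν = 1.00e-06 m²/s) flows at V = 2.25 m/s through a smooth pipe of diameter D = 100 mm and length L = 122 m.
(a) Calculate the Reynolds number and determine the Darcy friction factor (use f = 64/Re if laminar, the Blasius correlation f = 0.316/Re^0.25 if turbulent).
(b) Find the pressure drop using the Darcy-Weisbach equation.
(a) Re = V·D/ν = 2.25·0.1/1.00e-06 = 225000 → turbulent (Re > 4000); f = 0.316/Re^0.25 = 0.316/225000^0.25 = 0.014509 (Blasius is strictly valid for Re ≲ 1e5; used here as the smooth-pipe estimate the problem specifies)
(b) Darcy-Weisbach: ΔP = f·(L/D)·½ρV²/1000 = 0.014509·(122/0.100)·½·1000·2.25²/1000 = 44.81 kPa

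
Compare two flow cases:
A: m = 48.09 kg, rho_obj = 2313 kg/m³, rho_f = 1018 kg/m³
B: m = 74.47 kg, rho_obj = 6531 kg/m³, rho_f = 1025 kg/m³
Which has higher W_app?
W_app(A) = 264.1 N, W_app(B) = 615.9 N. Answer: B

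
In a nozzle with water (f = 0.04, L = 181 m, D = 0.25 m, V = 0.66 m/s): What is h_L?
Formula: h_L = f \frac{L}{D} \frac{V^2}{2g}
h_L = 0.04·(181/0.25)·0.66²/(2·9.81) = 0.643 m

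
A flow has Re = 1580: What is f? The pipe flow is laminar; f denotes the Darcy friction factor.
Formula: f = \frac{64}{Re}
f = 64/1580 = 0.04051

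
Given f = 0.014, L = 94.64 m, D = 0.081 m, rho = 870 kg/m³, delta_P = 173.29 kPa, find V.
Formula: \Delta P = f \frac{L}{D} \frac{\rho V^2}{2}
Substituting knowns: 173.29 = 0.014·(94.64/0.081)·0.5·870·V²/1000
Solving for V: V = √((173.29·1000)/(0.014·(94.64/0.081)·0.5·870)) = 4.935 m/s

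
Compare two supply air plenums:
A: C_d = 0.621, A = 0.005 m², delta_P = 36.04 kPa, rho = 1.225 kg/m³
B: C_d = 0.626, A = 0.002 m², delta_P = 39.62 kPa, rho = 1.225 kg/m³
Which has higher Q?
Q(A) = 753.2 L/s, Q(B) = 318.4 L/s. Answer: A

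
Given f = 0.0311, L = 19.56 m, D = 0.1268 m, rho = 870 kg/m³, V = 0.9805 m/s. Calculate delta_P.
Formula: \Delta P = f \frac{L}{D} \frac{\rho V^2}{2}
delta_P = 0.0311·(19.56/0.1268)·0.5·870·0.9805²/1000 = 2.006 kPa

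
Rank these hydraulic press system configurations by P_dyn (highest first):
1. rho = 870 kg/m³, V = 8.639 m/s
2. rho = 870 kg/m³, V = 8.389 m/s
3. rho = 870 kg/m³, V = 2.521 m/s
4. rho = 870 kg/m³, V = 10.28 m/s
Case 1: P_dyn = 32.47 kPa
Case 2: P_dyn = 30.61 kPa
Case 3: P_dyn = 2.765 kPa
Case 4: P_dyn = 45.97 kPa
Ranking (highest first): 4, 1, 2, 3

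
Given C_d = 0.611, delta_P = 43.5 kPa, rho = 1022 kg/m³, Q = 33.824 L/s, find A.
Formula: Q = C_d A \sqrt{\frac{2 \Delta P}{\rho}}
Substituting knowns: 33.824 = 0.611·A·√(2·(43.5·1000)/1022)·1000
Solving for A: A = (33.824/1000)/(0.611·√(2·(43.5·1000)/1022)) = 0.006 m²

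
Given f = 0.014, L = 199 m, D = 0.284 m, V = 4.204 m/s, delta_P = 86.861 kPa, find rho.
Formula: \Delta P = f \frac{L}{D} \frac{\rho V^2}{2}
Substituting knowns: 86.861 = 0.014·(199/0.284)·0.5·rho·4.204²/1000
Solving for rho: rho = (86.861·1000)/(0.014·(199/0.284)·0.5·4.204²) = 1002 kg/m³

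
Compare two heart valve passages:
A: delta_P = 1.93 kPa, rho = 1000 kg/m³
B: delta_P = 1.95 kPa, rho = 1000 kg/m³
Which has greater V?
V(A) = 1.965 m/s, V(B) = 1.975 m/s. Answer: B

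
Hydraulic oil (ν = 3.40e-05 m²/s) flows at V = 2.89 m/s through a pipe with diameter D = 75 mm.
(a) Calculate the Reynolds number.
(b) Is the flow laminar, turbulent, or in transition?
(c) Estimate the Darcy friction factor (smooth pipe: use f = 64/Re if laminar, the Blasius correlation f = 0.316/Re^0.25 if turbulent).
(a) Re = V·D/ν = 2.89·0.075/3.40e-05 = 6375
(b) Flow regime: turbulent (Re > 4000)
(c) Friction factor: f = 0.316/Re^0.25 = 0.316/6375^0.25 = 0.03536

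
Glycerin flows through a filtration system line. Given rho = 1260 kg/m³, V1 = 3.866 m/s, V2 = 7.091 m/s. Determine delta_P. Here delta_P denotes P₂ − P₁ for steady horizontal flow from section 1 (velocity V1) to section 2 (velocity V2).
Formula: \Delta P = \frac{1}{2} \rho (V_1^2 - V_2^2)
delta_P = 0.5·1260·(3.866² − 7.091²)/1000 = -22.26 kPa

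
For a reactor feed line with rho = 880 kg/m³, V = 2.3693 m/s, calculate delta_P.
Formula: V = \sqrt{\frac{2 \Delta P}{\rho}}
Substituting knowns: 2.3693 = √(2·(delta_P·1000)/880)
Solving for delta_P: delta_P = 2.3693²·880/2/1000 = 2.47 kPa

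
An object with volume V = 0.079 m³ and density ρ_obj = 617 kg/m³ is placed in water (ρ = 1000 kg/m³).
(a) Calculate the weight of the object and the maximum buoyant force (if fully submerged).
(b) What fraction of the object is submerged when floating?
(a) W=rho_obj*g*V=617*9.81*0.079=478.2 N; F_B(max)=rho*g*V=1000*9.81*0.079=775.0 N
(b) Floating fraction=rho_obj/rho=617/1000=0.617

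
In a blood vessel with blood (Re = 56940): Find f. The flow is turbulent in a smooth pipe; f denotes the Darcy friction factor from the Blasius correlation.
Formula: f = \frac{0.316}{Re^{0.25}}
f = 0.316/56940^0.25 = 0.02046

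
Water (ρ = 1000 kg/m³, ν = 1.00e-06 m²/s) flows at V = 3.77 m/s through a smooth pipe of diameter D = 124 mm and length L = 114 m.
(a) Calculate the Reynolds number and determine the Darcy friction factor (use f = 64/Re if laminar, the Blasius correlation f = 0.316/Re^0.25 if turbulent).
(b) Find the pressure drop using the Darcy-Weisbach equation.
(a) Re = V·D/ν = 3.77·0.124/1.00e-06 = 467480 → turbulent (Re > 4000); f = 0.316/Re^0.25 = 0.316/467480^0.25 = 0.012085 (Blasius is strictly valid for Re ≲ 1e5; used here as the smooth-pipe estimate the problem specifies)
(b) Darcy-Weisbach: ΔP = f·(L/D)·½ρV²/1000 = 0.012085·(114/0.124)·½·1000·3.77²/1000 = 78.96 kPa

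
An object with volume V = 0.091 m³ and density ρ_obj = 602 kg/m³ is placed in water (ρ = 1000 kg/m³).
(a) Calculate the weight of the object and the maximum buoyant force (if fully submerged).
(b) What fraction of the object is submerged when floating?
(a) W=rho_obj*g*V=602*9.81*0.091=537.4 N; F_B(max)=rho*g*V=1000*9.81*0.091=892.7 N
(b) Floating fraction=rho_obj/rho=602/1000=0.602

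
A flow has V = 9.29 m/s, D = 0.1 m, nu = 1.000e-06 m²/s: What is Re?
Formula: Re = \frac{V D}{\nu}
Re = 9.29·0.1/1.000e-06 = 929000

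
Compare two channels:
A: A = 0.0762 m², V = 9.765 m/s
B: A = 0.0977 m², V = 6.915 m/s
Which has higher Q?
Q(A) = 744.1 L/s, Q(B) = 675.6 L/s. Answer: A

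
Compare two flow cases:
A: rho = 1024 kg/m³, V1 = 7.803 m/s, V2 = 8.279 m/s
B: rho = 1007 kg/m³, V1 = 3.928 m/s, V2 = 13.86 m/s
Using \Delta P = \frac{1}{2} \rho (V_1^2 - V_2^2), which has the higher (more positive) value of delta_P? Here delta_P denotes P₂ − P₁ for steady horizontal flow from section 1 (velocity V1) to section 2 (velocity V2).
delta_P(A) = -3.919 kPa, delta_P(B) = -88.95 kPa. Answer: A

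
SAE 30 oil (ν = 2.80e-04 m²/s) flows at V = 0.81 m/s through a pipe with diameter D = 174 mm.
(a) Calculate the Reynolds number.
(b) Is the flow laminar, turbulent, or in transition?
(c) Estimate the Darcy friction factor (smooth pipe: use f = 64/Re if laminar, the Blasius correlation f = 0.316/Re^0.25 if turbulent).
(a) Re = V·D/ν = 0.81·0.174/2.80e-04 = 503.36
(b) Flow regime: laminar (Re < 2300)
(c) Friction factor: f = 64/Re = 64/503.36 = 0.1271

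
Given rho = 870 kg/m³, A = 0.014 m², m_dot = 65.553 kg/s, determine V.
Formula: \dot{m} = \rho A V
Substituting knowns: 65.553 = 870·0.014·V
Solving for V: V = 65.553/(870·0.014) = 5.382 m/s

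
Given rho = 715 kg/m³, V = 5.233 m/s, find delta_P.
Formula: V = \sqrt{\frac{2 \Delta P}{\rho}}
Substituting knowns: 5.233 = √(2·(delta_P·1000)/715)
Solving for delta_P: delta_P = 5.233²·715/2/1000 = 9.79 kPa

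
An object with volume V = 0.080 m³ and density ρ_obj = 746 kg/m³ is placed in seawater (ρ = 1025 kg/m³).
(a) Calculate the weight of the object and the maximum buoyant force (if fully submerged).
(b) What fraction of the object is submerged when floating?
(a) W=rho_obj*g*V=746*9.81*0.080=585.5 N; F_B(max)=rho*g*V=1025*9.81*0.080=804.4 N
(b) Floating fraction=rho_obj/rho=746/1025=0.728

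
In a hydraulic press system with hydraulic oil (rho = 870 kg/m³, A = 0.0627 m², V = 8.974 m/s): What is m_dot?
Formula: \dot{m} = \rho A V
m_dot = 870·0.0627·8.974 = 489.5 kg/s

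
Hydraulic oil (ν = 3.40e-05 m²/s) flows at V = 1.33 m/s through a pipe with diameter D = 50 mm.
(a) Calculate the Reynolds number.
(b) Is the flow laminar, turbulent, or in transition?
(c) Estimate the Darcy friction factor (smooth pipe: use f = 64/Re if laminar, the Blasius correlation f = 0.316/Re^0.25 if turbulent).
(a) Re = V·D/ν = 1.33·0.05/3.40e-05 = 1955.9
(b) Flow regime: laminar (Re < 2300)
(c) Friction factor: f = 64/Re = 64/1955.9 = 0.03272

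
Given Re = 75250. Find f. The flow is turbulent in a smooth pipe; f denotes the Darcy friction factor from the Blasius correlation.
Formula: f = \frac{0.316}{Re^{0.25}}
f = 0.316/75250^0.25 = 0.01908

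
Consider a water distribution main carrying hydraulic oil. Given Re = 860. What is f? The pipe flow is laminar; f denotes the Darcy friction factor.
Formula: f = \frac{64}{Re}
f = 64/860 = 0.07442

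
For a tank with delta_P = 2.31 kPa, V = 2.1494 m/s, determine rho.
Formula: V = \sqrt{\frac{2 \Delta P}{\rho}}
Substituting knowns: 2.1494 = √(2·(2.31·1000)/rho)
Solving for rho: rho = 2·(2.31·1000)/2.1494² = 1000 kg/m³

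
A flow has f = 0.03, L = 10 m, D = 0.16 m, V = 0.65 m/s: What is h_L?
Formula: h_L = f \frac{L}{D} \frac{V^2}{2g}
h_L = 0.03·(10/0.16)·0.65²/(2·9.81) = 0.04038 m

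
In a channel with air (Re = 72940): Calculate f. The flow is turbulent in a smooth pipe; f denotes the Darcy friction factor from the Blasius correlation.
Formula: f = \frac{0.316}{Re^{0.25}}
f = 0.316/72940^0.25 = 0.01923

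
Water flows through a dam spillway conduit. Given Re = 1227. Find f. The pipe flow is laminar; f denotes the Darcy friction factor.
Formula: f = \frac{64}{Re}
f = 64/1227 = 0.05216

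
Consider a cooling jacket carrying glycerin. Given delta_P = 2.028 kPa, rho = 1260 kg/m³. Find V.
Formula: V = \sqrt{\frac{2 \Delta P}{\rho}}
V = √(2·(2.028·1000)/1260) = 1.794 m/s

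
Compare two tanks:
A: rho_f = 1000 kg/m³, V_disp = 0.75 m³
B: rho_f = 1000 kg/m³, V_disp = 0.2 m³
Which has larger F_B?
F_B(A) = 7358 N, F_B(B) = 1962 N. Answer: A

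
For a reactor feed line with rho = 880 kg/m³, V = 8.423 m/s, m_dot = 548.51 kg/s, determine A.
Formula: \dot{m} = \rho A V
Substituting knowns: 548.51 = 880·A·8.423
Solving for A: A = 548.51/(880·8.423) = 0.074 m²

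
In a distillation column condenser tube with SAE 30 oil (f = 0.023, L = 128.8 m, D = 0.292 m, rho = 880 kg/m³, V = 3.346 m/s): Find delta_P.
Formula: \Delta P = f \frac{L}{D} \frac{\rho V^2}{2}
delta_P = 0.023·(128.8/0.292)·0.5·880·3.346²/1000 = 49.98 kPa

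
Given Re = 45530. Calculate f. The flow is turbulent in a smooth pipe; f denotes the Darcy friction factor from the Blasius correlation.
Formula: f = \frac{0.316}{Re^{0.25}}
f = 0.316/45530^0.25 = 0.02163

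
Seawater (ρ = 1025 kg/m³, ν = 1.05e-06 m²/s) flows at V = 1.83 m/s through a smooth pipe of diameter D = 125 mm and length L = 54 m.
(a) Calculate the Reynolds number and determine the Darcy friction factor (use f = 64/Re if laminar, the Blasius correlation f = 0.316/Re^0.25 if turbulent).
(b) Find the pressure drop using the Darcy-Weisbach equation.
(a) Re = V·D/ν = 1.83·0.125/1.05e-06 = 217860 → turbulent (Re > 4000); f = 0.316/Re^0.25 = 0.316/217860^0.25 = 0.014627 (Blasius is strictly valid for Re ≲ 1e5; used here as the smooth-pipe estimate the problem specifies)
(b) Darcy-Weisbach: ΔP = f·(L/D)·½ρV²/1000 = 0.014627·(54/0.125)·½·1025·1.83²/1000 = 10.85 kPa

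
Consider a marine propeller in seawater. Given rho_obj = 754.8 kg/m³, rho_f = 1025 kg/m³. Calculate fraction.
Formula: f_{sub} = \frac{\rho_{obj}}{\rho_f}
fraction = 754.8/1025 = 0.7364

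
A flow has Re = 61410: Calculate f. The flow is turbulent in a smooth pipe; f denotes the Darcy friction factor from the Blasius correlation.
Formula: f = \frac{0.316}{Re^{0.25}}
f = 0.316/61410^0.25 = 0.02007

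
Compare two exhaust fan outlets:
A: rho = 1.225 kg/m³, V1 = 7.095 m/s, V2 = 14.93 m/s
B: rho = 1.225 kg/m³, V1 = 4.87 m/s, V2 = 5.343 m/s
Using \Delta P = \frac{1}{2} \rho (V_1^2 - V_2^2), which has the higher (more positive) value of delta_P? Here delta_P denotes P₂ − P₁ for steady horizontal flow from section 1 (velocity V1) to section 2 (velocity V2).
delta_P(A) = -0.1057 kPa, delta_P(B) = -0.002959 kPa. Answer: B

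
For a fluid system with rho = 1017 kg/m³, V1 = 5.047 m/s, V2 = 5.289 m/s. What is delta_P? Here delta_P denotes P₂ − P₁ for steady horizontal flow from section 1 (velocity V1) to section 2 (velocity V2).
Formula: \Delta P = \frac{1}{2} \rho (V_1^2 - V_2^2)
delta_P = 0.5·1017·(5.047² − 5.289²)/1000 = -1.272 kPa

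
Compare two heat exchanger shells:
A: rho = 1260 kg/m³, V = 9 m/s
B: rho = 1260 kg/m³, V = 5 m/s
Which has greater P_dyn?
P_dyn(A) = 51.03 kPa, P_dyn(B) = 15.75 kPa. Answer: A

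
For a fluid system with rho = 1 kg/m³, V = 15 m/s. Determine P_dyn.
Formula: P_{dyn} = \frac{1}{2} \rho V^2
P_dyn = 0.5·1·15²/1000 = 0.1125 kPa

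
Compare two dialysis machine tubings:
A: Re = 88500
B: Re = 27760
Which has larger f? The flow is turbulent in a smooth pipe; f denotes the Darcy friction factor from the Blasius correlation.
f(A) = 0.01832, f(B) = 0.02448. Answer: B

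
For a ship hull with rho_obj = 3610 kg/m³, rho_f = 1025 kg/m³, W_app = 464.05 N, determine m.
Formula: W_{app} = mg\left(1 - \frac{\rho_f}{\rho_{obj}}\right)
Substituting knowns: 464.05 = m·9.81·(1 − 1025/3610)
Solving for m: m = 464.05/(9.81·(1 − 1025/3610)) = 66.06 kg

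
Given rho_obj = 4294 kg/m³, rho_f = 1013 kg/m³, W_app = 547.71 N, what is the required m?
Formula: W_{app} = mg\left(1 - \frac{\rho_f}{\rho_{obj}}\right)
Substituting knowns: 547.71 = m·9.81·(1 − 1013/4294)
Solving for m: m = 547.71/(9.81·(1 − 1013/4294)) = 73.07 kg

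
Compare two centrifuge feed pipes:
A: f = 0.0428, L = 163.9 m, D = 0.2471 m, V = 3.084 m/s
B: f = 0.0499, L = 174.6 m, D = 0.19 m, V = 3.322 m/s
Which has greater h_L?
h_L(A) = 13.76 m, h_L(B) = 25.79 m. Answer: B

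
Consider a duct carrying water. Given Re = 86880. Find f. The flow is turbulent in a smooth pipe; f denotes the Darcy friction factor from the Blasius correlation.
Formula: f = \frac{0.316}{Re^{0.25}}
f = 0.316/86880^0.25 = 0.01841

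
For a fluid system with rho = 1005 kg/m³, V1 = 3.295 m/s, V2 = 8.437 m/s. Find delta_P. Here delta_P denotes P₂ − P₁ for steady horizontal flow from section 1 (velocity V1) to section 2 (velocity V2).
Formula: \Delta P = \frac{1}{2} \rho (V_1^2 - V_2^2)
delta_P = 0.5·1005·(3.295² − 8.437²)/1000 = -30.31 kPa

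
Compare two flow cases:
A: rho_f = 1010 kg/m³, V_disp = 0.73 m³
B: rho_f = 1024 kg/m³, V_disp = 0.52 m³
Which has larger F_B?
F_B(A) = 7233 N, F_B(B) = 5224 N. Answer: A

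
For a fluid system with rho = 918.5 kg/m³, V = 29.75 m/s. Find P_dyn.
Formula: P_{dyn} = \frac{1}{2} \rho V^2
P_dyn = 0.5·918.5·29.75²/1000 = 406.5 kPa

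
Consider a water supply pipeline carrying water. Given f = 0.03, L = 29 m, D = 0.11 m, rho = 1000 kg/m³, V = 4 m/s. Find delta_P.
Formula: \Delta P = f \frac{L}{D} \frac{\rho V^2}{2}
delta_P = 0.03·(29/0.11)·0.5·1000·4²/1000 = 63.27 kPa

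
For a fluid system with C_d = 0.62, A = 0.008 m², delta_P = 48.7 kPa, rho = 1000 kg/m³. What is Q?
Formula: Q = C_d A \sqrt{\frac{2 \Delta P}{\rho}}
Q = 0.62·0.008·√(2·(48.7·1000)/1000)·1000 = 48.95 L/s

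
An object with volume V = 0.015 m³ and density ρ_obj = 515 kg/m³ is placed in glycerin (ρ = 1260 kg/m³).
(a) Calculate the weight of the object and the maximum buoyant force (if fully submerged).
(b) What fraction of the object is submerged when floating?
(a) W=rho_obj*g*V=515*9.81*0.015=75.8 N; F_B(max)=rho*g*V=1260*9.81*0.015=185.4 N
(b) Floating fraction=rho_obj/rho=515/1260=0.409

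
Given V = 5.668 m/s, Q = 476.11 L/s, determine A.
Formula: Q = A V
Substituting knowns: 476.11 = A·5.668·1000
Solving for A: A = (476.11/1000)/5.668 = 0.084 m²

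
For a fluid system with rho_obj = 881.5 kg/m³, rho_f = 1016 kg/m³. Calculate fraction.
Formula: f_{sub} = \frac{\rho_{obj}}{\rho_f}
fraction = 881.5/1016 = 0.8676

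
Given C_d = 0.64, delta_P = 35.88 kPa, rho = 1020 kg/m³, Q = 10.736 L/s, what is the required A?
Formula: Q = C_d A \sqrt{\frac{2 \Delta P}{\rho}}
Substituting knowns: 10.736 = 0.64·A·√(2·(35.88·1000)/1020)·1000
Solving for A: A = (10.736/1000)/(0.64·√(2·(35.88·1000)/1020)) = 0.002 m²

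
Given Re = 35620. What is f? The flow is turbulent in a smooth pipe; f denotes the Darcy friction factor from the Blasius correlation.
Formula: f = \frac{0.316}{Re^{0.25}}
f = 0.316/35620^0.25 = 0.023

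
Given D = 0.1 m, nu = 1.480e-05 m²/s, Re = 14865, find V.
Formula: Re = \frac{V D}{\nu}
Substituting knowns: 14865 = V·0.1/1.480e-05
Solving for V: V = 14865·1.480e-05/0.1 = 2.2 m/s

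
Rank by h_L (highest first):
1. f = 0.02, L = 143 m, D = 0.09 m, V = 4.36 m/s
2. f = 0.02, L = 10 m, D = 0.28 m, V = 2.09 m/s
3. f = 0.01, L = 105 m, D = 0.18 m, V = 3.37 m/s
Case 1: h_L = 30.79 m
Case 2: h_L = 0.159 m
Case 3: h_L = 3.377 m
Ranking (highest first): 1, 3, 2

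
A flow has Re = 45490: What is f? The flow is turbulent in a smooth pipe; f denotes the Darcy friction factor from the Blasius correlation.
Formula: f = \frac{0.316}{Re^{0.25}}
f = 0.316/45490^0.25 = 0.02164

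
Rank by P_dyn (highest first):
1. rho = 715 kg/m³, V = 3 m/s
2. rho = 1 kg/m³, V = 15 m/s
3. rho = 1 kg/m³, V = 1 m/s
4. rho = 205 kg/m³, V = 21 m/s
Case 1: P_dyn = 3.217 kPa
Case 2: P_dyn = 0.1125 kPa
Case 3: P_dyn = 0.0005 kPa
Case 4: P_dyn = 45.2 kPa
Ranking (highest first): 4, 1, 2, 3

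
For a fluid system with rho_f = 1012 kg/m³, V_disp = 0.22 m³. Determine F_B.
Formula: F_B = \rho_f g V_{disp}
F_B = 1012·9.81·0.22 = 2184 N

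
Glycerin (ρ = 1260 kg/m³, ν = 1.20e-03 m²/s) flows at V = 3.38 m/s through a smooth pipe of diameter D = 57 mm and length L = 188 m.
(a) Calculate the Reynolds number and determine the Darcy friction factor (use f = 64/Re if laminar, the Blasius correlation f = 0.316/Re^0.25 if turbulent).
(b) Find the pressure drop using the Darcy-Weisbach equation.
(a) Re = V·D/ν = 3.38·0.057/1.20e-03 = 160.55 → laminar (Re < 2300); f = 64/Re = 64/160.55 = 0.39863
(b) Darcy-Weisbach: ΔP = f·(L/D)·½ρV²/1000 = 0.39863·(188/0.057)·½·1260·3.38²/1000 = 9463 kPa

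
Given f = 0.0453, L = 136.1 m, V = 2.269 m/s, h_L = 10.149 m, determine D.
Formula: h_L = f \frac{L}{D} \frac{V^2}{2g}
Substituting knowns: 10.149 = 0.0453·(136.1/D)·2.269²/(2·9.81)
Solving for D: D = 0.0453·136.1·2.269²/(2·9.81·10.149) = 0.1594 m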